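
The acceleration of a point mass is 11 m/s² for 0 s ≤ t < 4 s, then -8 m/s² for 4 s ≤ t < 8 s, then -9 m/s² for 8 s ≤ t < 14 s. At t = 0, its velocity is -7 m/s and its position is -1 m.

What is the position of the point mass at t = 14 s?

On each constant-a segment, Δv = aΔt and Δx = v₀Δt + ½aΔt²; chain segment to segment.
0–4 s: v starts -7 m/s; Δx = -7·4 + ½·11·4² = 60 m; v ends 37 m/s.
4–8 s: v starts 37 m/s; Δx = 37·4 + ½·-8·4² = 84 m; v ends 5 m/s.
8–14 s: v starts 5 m/s; Δx = 5·6 + ½·-9·6² = -132 m; v ends -49 m/s.
x(14) = -1 + Σ Δx = 11 m.

11 m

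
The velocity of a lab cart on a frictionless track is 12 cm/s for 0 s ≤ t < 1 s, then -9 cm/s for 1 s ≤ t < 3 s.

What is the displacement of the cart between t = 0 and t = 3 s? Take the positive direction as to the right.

Displacement is the signed area under the v-t curve.
0–1 s: 12 × 1 = 12 cm
1–3 s: -9 × 2 = -18 cm
Net displacement = -6 cm

-6 cm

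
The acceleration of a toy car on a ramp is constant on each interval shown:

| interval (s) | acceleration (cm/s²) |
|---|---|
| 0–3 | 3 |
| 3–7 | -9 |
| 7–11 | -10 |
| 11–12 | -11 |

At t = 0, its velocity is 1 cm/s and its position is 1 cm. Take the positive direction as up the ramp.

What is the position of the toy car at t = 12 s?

On each constant-a segment, Δv = aΔt and Δx = v₀Δt + ½aΔt²; chain segment to segment.
0–3 s: v starts 1 cm/s; Δx = 1·3 + ½·3·3² = 16.5 cm; v ends 10 cm/s.
3–7 s: v starts 10 cm/s; Δx = 10·4 + ½·-9·4² = -32 cm; v ends -26 cm/s.
7–11 s: v starts -26 cm/s; Δx = -26·4 + ½·-10·4² = -184 cm; v ends -66 cm/s.
11–12 s: v starts -66 cm/s; Δx = -66·1 + ½·-11·1² = -71.5 cm; v ends -77 cm/s.
x(12) = 1 + Σ Δx = -270 cm.

-270 cm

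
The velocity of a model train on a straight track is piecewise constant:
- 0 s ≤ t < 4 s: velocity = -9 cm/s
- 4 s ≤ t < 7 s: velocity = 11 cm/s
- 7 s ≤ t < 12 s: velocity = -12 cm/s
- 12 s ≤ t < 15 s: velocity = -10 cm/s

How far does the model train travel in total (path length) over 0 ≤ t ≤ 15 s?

159 cm

Total distance travelled is ∫|v| dt — sum the magnitudes of each area piece.
0–4 s: |-9| × 4 = 36 cm
4–7 s: |11| × 3 = 33 cm
7–12 s: |-12| × 5 = 60 cm
12–15 s: |-10| × 3 = 30 cm
Total distance = 159 cm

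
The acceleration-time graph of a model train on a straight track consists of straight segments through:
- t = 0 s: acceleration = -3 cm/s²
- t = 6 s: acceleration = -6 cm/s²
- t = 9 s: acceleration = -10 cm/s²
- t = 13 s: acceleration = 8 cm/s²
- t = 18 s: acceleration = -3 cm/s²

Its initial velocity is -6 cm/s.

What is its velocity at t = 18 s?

-48.5 cm/s

Δv equals the area under the a-t graph; then v = v₀ + Δv.
0–6 s: ½(-3 + -6)(6) = -27 cm/s
6–9 s: ½(-6 + -10)(3) = -24 cm/s
9–13 s: ½(-10 + 8)(4) = -4 cm/s
13–18 s: ½(8 + -3)(5) = 12.5 cm/s
Δv = -42.5 cm/s, so v(18) = -6 + (-42.5) = -48.5 cm/s.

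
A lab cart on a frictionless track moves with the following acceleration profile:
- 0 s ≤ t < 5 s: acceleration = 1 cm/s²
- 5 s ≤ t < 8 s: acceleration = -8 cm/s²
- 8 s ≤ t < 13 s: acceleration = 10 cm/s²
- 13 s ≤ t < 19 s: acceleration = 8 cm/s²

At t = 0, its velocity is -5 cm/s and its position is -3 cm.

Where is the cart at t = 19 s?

On each constant-a segment, Δv = aΔt and Δx = v₀Δt + ½aΔt²; chain segment to segment.
0–5 s: v starts -5 cm/s; Δx = -5·5 + ½·1·5² = -12.5 cm; v ends 0 cm/s.
5–8 s: v starts 0 cm/s; Δx = 0·3 + ½·-8·3² = -36 cm; v ends -24 cm/s.
8–13 s: v starts -24 cm/s; Δx = -24·5 + ½·10·5² = 5 cm; v ends 26 cm/s.
13–19 s: v starts 26 cm/s; Δx = 26·6 + ½·8·6² = 300 cm; v ends 74 cm/s.
x(19) = -3 + Σ Δx = 253.5 cm.

253.5 cm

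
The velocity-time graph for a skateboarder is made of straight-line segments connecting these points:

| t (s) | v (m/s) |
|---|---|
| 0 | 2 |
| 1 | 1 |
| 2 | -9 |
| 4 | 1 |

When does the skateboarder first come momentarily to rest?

v changes sign on 1–2 s (from 1 to -9); the graph is linear there, so v = 0 at t = 1 + (-1)·(2 − 1)/(-9 − 1) = 1.1 s.

t = 1.1 s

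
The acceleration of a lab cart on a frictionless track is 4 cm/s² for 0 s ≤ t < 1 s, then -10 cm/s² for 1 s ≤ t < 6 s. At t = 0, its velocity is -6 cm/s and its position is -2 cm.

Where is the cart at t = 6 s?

-141 cm

On each constant-a segment, Δv = aΔt and Δx = v₀Δt + ½aΔt²; chain segment to segment.
0–1 s: v starts -6 cm/s; Δx = -6·1 + ½·4·1² = -4 cm; v ends -2 cm/s.
1–6 s: v starts -2 cm/s; Δx = -2·5 + ½·-10·5² = -135 cm; v ends -52 cm/s.
x(6) = -2 + Σ Δx = -141 cm.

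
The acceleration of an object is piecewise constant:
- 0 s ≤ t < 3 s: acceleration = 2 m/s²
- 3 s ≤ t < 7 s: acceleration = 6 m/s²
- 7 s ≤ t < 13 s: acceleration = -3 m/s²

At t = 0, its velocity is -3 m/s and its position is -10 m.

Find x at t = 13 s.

On each constant-a segment, Δv = aΔt and Δx = v₀Δt + ½aΔt²; chain segment to segment.
0–3 s: v starts -3 m/s; Δx = -3·3 + ½·2·3² = 0 m; v ends 3 m/s.
3–7 s: v starts 3 m/s; Δx = 3·4 + ½·6·4² = 60 m; v ends 27 m/s.
7–13 s: v starts 27 m/s; Δx = 27·6 + ½·-3·6² = 108 m; v ends 9 m/s.
x(13) = -10 + Σ Δx = 158 m.

158 m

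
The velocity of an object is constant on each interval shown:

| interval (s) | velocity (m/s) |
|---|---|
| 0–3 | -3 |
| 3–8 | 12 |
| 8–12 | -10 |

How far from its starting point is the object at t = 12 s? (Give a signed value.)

Displacement is the signed area under the v-t curve.
0–3 s: -3 × 3 = -9 m
3–8 s: 12 × 5 = 60 m
8–12 s: -10 × 4 = -40 m
Net displacement = 11 m

11 m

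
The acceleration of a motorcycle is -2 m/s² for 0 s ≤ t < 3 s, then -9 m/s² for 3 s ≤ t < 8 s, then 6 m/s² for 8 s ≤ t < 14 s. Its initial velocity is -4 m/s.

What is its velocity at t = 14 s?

-19 m/s

Δv equals the area under the a-t graph; then v = v₀ + Δv.
0–3 s: -2 × 3 = -6 m/s
3–8 s: -9 × 5 = -45 m/s
8–14 s: 6 × 6 = 36 m/s
Δv = -15 m/s, so v(14) = -4 + (-15) = -19 m/s.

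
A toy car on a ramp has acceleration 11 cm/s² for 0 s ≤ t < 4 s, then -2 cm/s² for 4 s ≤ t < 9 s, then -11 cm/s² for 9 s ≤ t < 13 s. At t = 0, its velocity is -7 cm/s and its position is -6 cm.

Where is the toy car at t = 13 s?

On each constant-a segment, Δv = aΔt and Δx = v₀Δt + ½aΔt²; chain segment to segment.
0–4 s: v starts -7 cm/s; Δx = -7·4 + ½·11·4² = 60 cm; v ends 37 cm/s.
4–9 s: v starts 37 cm/s; Δx = 37·5 + ½·-2·5² = 160 cm; v ends 27 cm/s.
9–13 s: v starts 27 cm/s; Δx = 27·4 + ½·-11·4² = 20 cm; v ends -17 cm/s.
x(13) = -6 + Σ Δx = 234 cm.

234 cm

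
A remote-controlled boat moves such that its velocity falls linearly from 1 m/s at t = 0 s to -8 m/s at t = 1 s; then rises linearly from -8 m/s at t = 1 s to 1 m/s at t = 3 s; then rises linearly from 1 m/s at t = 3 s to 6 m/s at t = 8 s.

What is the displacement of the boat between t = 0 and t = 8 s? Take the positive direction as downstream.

Displacement is the signed area under the v-t curve.
0–1 s: ½(1 + -8)(1) = -3.5 m
1–3 s: ½(-8 + 1)(2) = -7 m
3–8 s: ½(1 + 6)(5) = 17.5 m
Net displacement = 7 m

7 m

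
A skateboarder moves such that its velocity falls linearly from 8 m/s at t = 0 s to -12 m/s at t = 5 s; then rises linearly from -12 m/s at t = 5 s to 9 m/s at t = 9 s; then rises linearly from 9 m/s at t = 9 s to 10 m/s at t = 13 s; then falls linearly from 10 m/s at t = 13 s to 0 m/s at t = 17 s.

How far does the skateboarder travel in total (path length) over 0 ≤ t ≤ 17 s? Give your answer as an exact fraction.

738/7 m

Total distance travelled is ∫|v| dt — sum the magnitudes of each area piece.
0–5 s: v = 0 at t = 2 s; triangle areas 8 + 18 = 26 m
5–9 s: v = 0 at t = 51/7 s; triangle areas 96/7 + 54/7 = 150/7 m
9–13 s: |½(9 + 10)(4)| = 38 m
13–17 s: |½(10 + 0)(4)| = 20 m
Total distance = 738/7 m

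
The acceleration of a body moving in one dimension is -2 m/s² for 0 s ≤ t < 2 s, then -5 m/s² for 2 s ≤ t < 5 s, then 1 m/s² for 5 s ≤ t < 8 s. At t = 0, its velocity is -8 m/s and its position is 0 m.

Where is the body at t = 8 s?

-155 m

On each constant-a segment, Δv = aΔt and Δx = v₀Δt + ½aΔt²; chain segment to segment.
0–2 s: v starts -8 m/s; Δx = -8·2 + ½·-2·2² = -20 m; v ends -12 m/s.
2–5 s: v starts -12 m/s; Δx = -12·3 + ½·-5·3² = -58.5 m; v ends -27 m/s.
5–8 s: v starts -27 m/s; Δx = -27·3 + ½·1·3² = -76.5 m; v ends -24 m/s.
x(8) = 0 + Σ Δx = -155 m.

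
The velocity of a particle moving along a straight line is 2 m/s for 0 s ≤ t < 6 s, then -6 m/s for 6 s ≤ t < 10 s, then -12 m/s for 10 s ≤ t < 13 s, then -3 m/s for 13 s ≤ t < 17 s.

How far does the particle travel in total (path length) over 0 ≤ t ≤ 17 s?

Total distance travelled is ∫|v| dt — sum the magnitudes of each area piece.
0–6 s: |2| × 6 = 12 m
6–10 s: |-6| × 4 = 24 m
10–13 s: |-12| × 3 = 36 m
13–17 s: |-3| × 4 = 12 m
Total distance = 84 m

84 m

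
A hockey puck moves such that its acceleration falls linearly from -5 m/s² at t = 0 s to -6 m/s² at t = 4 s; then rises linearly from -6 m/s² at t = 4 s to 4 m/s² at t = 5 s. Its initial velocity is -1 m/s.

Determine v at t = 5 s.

Δv equals the area under the a-t graph; then v = v₀ + Δv.
0–4 s: ½(-5 + -6)(4) = -22 m/s
4–5 s: ½(-6 + 4)(1) = -1 m/s
Δv = -23 m/s, so v(5) = -1 + (-23) = -24 m/s.

-24 m/s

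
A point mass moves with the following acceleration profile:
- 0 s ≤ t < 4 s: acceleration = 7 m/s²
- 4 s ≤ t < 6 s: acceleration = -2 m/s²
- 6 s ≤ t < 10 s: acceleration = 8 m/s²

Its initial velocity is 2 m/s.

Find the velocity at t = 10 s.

58 m/s

Δv equals the area under the a-t graph; then v = v₀ + Δv.
0–4 s: 7 × 4 = 28 m/s
4–6 s: -2 × 2 = -4 m/s
6–10 s: 8 × 4 = 32 m/s
Δv = 56 m/s, so v(10) = 2 + (56) = 58 m/s.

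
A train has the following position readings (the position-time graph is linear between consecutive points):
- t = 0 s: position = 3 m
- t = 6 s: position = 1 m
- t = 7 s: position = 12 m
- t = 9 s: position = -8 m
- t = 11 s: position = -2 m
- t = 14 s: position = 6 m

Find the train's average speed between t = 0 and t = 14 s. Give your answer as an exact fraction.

47/14 m/s

Average speed = (total path length)/(elapsed time); on a piecewise-linear x-t graph the path length is Σ|Δx|.
0–6 s: |Δx| = |1 − 3| = 2 m
6–7 s: |Δx| = |12 − 1| = 11 m
7–9 s: |Δx| = |-8 − 12| = 20 m
9–11 s: |Δx| = |-2 − -8| = 6 m
11–14 s: |Δx| = |6 − -2| = 8 m
Total path = 47 m; average speed = 47/14 = 47/14 m/s.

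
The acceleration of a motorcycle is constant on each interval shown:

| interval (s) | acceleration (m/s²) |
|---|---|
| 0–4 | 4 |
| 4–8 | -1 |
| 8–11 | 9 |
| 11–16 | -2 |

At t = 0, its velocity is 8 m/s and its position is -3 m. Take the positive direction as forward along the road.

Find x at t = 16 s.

459.5 m

On each constant-a segment, Δv = aΔt and Δx = v₀Δt + ½aΔt²; chain segment to segment.
0–4 s: v starts 8 m/s; Δx = 8·4 + ½·4·4² = 64 m; v ends 24 m/s.
4–8 s: v starts 24 m/s; Δx = 24·4 + ½·-1·4² = 88 m; v ends 20 m/s.
8–11 s: v starts 20 m/s; Δx = 20·3 + ½·9·3² = 100.5 m; v ends 47 m/s.
11–16 s: v starts 47 m/s; Δx = 47·5 + ½·-2·5² = 210 m; v ends 37 m/s.
x(16) = -3 + Σ Δx = 459.5 m.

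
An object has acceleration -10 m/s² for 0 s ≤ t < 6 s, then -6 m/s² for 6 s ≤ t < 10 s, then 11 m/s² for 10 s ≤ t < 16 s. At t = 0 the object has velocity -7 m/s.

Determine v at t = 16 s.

Δv equals the area under the a-t graph; then v = v₀ + Δv.
0–6 s: -10 × 6 = -60 m/s
6–10 s: -6 × 4 = -24 m/s
10–16 s: 11 × 6 = 66 m/s
Δv = -18 m/s, so v(16) = -7 + (-18) = -25 m/s.

-25 m/s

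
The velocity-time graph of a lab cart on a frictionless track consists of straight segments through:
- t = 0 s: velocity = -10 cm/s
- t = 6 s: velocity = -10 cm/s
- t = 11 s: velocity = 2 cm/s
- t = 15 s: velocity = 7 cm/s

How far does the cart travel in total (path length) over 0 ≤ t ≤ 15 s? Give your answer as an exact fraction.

299/3 cm

Distance (not displacement) is the total path length: add the absolute areas under v-t.
0–6 s: |-10| × 6 = 60 cm
6–11 s: v = 0 at t = 61/6 s; triangle areas 125/6 + 5/6 = 65/3 cm
11–15 s: |½(2 + 7)(4)| = 18 cm
Total distance = 299/3 cm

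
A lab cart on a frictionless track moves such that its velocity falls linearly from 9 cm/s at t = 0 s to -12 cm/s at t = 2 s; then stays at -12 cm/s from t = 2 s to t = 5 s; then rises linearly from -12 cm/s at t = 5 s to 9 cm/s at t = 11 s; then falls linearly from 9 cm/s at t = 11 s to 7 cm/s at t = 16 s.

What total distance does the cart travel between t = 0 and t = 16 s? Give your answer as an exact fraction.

832/7 cm

Total distance travelled is ∫|v| dt — sum the magnitudes of each area piece.
0–2 s: v = 0 at t = 6/7 s; triangle areas 27/7 + 48/7 = 75/7 cm
2–5 s: |-12| × 3 = 36 cm
5–11 s: v = 0 at t = 59/7 s; triangle areas 144/7 + 81/7 = 225/7 cm
11–16 s: |½(9 + 7)(5)| = 40 cm
Total distance = 832/7 cm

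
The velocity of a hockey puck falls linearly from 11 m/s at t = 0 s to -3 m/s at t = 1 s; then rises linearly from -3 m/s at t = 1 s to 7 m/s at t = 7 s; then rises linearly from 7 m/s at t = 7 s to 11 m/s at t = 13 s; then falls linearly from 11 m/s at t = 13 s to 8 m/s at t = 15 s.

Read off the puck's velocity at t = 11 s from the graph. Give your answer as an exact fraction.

On 7–13 s the graph is linear from 7 to 11 m/s: v(11) = 7 + (11 − 7)·(11 − 7)/(13 − 7) = 29/3 m/s.

29/3 m/s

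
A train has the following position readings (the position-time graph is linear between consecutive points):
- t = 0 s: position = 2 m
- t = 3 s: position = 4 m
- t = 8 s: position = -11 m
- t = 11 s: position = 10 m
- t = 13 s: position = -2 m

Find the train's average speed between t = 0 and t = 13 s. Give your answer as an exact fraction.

50/13 m/s

Average speed = (total path length)/(elapsed time); on a piecewise-linear x-t graph the path length is Σ|Δx|.
0–3 s: |Δx| = |4 − 2| = 2 m
3–8 s: |Δx| = |-11 − 4| = 15 m
8–11 s: |Δx| = |10 − -11| = 21 m
11–13 s: |Δx| = |-2 − 10| = 12 m
Total path = 50 m; average speed = 50/13 = 50/13 m/s.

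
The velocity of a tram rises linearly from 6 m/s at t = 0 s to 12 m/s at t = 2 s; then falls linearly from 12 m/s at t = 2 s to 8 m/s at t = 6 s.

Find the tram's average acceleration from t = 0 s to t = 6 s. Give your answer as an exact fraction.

Average acceleration = Δv/Δt = (8 − 6)/(6 − 0) = 1/3 m/s².

1/3 m/s²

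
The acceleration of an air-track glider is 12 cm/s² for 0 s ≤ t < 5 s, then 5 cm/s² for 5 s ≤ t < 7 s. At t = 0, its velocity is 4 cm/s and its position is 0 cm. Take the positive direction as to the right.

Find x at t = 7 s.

On each constant-a segment, Δv = aΔt and Δx = v₀Δt + ½aΔt²; chain segment to segment.
0–5 s: v starts 4 cm/s; Δx = 4·5 + ½·12·5² = 170 cm; v ends 64 cm/s.
5–7 s: v starts 64 cm/s; Δx = 64·2 + ½·5·2² = 138 cm; v ends 74 cm/s.
x(7) = 0 + Σ Δx = 308 cm.

308 cm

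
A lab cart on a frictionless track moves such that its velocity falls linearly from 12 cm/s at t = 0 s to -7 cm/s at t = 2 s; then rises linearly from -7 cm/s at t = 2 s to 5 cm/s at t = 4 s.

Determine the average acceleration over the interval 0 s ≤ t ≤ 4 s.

-1.75 cm/s²

Average acceleration = Δv/Δt = (5 − 12)/(4 − 0) = -1.75 cm/s².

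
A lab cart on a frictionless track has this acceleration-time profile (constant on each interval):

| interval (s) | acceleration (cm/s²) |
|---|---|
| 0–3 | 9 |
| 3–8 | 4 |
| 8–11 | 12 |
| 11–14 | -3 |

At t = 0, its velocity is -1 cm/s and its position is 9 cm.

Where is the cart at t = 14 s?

651 cm

On each constant-a segment, Δv = aΔt and Δx = v₀Δt + ½aΔt²; chain segment to segment.
0–3 s: v starts -1 cm/s; Δx = -1·3 + ½·9·3² = 37.5 cm; v ends 26 cm/s.
3–8 s: v starts 26 cm/s; Δx = 26·5 + ½·4·5² = 180 cm; v ends 46 cm/s.
8–11 s: v starts 46 cm/s; Δx = 46·3 + ½·12·3² = 192 cm; v ends 82 cm/s.
11–14 s: v starts 82 cm/s; Δx = 82·3 + ½·-3·3² = 232.5 cm; v ends 73 cm/s.
x(14) = 9 + Σ Δx = 651 cm.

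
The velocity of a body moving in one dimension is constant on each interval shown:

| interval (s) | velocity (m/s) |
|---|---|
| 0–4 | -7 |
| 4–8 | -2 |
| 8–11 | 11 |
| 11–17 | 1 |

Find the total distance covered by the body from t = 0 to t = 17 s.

Total distance travelled is ∫|v| dt — sum the magnitudes of each area piece.
0–4 s: |-7| × 4 = 28 m
4–8 s: |-2| × 4 = 8 m
8–11 s: |11| × 3 = 33 m
11–17 s: |1| × 6 = 6 m
Total distance = 75 m

75 m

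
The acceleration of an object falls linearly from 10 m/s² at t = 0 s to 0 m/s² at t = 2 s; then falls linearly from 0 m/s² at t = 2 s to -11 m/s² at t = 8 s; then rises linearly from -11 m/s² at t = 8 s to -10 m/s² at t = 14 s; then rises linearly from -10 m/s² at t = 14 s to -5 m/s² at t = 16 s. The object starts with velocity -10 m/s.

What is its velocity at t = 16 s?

-111 m/s

Δv equals the area under the a-t graph; then v = v₀ + Δv.
0–2 s: ½(10 + 0)(2) = 10 m/s
2–8 s: ½(0 + -11)(6) = -33 m/s
8–14 s: ½(-11 + -10)(6) = -63 m/s
14–16 s: ½(-10 + -5)(2) = -15 m/s
Δv = -101 m/s, so v(16) = -10 + (-101) = -111 m/s.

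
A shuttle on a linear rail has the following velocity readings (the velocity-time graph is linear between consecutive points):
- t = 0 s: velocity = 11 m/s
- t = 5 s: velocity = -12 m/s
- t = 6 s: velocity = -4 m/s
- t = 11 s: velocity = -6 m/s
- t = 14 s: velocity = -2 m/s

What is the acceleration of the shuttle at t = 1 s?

-4.6 m/s²

Acceleration is the slope of the v-t graph on 0–5 s: (-12 − 11)/(5 − 0) = -4.6 m/s².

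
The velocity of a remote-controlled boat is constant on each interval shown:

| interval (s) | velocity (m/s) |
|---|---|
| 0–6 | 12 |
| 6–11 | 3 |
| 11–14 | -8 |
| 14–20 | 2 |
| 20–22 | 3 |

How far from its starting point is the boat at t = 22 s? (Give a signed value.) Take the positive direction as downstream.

Displacement is the signed area under the v-t curve.
0–6 s: 12 × 6 = 72 m
6–11 s: 3 × 5 = 15 m
11–14 s: -8 × 3 = -24 m
14–20 s: 2 × 6 = 12 m
20–22 s: 3 × 2 = 6 m
Net displacement = 81 m

81 m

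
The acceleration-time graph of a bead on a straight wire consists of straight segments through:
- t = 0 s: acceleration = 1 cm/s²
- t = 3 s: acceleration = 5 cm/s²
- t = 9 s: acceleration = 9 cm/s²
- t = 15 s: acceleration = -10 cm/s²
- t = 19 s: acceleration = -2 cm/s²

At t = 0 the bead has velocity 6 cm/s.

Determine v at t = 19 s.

30 cm/s

Δv equals the area under the a-t graph; then v = v₀ + Δv.
0–3 s: ½(1 + 5)(3) = 9 cm/s
3–9 s: ½(5 + 9)(6) = 42 cm/s
9–15 s: ½(9 + -10)(6) = -3 cm/s
15–19 s: ½(-10 + -2)(4) = -24 cm/s
Δv = 24 cm/s, so v(19) = 6 + (24) = 30 cm/s.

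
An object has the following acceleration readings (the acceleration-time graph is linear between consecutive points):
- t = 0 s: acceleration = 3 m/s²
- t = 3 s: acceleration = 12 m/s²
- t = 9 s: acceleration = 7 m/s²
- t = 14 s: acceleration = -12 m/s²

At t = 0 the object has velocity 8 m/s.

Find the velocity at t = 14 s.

Δv equals the area under the a-t graph; then v = v₀ + Δv.
0–3 s: ½(3 + 12)(3) = 22.5 m/s
3–9 s: ½(12 + 7)(6) = 57 m/s
9–14 s: ½(7 + -12)(5) = -12.5 m/s
Δv = 67 m/s, so v(14) = 8 + (67) = 75 m/s.

75 m/s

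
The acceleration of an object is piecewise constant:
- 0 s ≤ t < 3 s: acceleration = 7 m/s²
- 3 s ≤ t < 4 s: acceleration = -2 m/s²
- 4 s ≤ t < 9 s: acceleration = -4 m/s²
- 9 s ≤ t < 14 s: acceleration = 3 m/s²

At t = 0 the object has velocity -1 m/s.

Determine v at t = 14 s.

Δv equals the area under the a-t graph; then v = v₀ + Δv.
0–3 s: 7 × 3 = 21 m/s
3–4 s: -2 × 1 = -2 m/s
4–9 s: -4 × 5 = -20 m/s
9–14 s: 3 × 5 = 15 m/s
Δv = 14 m/s, so v(14) = -1 + (14) = 13 m/s.

13 m/s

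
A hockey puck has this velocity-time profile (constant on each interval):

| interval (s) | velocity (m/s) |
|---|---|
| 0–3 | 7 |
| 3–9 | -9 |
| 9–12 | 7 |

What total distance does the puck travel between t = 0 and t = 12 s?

96 m

Distance (not displacement) is the total path length: add the absolute areas under v-t.
0–3 s: |7| × 3 = 21 m
3–9 s: |-9| × 6 = 54 m
9–12 s: |7| × 3 = 21 m
Total distance = 96 m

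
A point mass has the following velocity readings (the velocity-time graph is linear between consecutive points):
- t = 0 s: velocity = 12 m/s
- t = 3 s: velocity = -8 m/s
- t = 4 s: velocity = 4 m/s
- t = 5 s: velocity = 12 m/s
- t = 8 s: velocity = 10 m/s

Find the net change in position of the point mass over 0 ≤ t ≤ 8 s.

Net displacement equals the area under the velocity-time graph (areas below the axis count negative).
0–3 s: ½(12 + -8)(3) = 6 m
3–4 s: ½(-8 + 4)(1) = -2 m
4–5 s: ½(4 + 12)(1) = 8 m
5–8 s: ½(12 + 10)(3) = 33 m
Net displacement = 45 m

45 m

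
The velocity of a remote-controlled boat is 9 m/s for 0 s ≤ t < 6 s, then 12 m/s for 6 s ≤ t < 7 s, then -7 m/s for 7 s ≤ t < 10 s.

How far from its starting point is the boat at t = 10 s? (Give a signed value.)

Net displacement equals the area under the velocity-time graph (areas below the axis count negative).
0–6 s: 9 × 6 = 54 m
6–7 s: 12 × 1 = 12 m
7–10 s: -7 × 3 = -21 m
Net displacement = 45 m

45 m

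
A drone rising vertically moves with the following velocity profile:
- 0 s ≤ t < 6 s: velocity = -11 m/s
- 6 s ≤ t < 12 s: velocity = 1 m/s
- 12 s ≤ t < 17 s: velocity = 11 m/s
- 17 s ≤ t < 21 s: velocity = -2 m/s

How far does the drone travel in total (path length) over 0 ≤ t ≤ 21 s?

Distance (not displacement) is the total path length: add the absolute areas under v-t.
0–6 s: |-11| × 6 = 66 m
6–12 s: |1| × 6 = 6 m
12–17 s: |11| × 5 = 55 m
17–21 s: |-2| × 4 = 8 m
Total distance = 135 m

135 m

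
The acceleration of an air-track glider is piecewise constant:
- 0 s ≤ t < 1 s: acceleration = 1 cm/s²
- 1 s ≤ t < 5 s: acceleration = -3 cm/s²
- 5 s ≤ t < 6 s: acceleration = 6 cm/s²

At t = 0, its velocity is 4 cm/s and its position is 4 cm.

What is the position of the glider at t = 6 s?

On each constant-a segment, Δv = aΔt and Δx = v₀Δt + ½aΔt²; chain segment to segment.
0–1 s: v starts 4 cm/s; Δx = 4·1 + ½·1·1² = 4.5 cm; v ends 5 cm/s.
1–5 s: v starts 5 cm/s; Δx = 5·4 + ½·-3·4² = -4 cm; v ends -7 cm/s.
5–6 s: v starts -7 cm/s; Δx = -7·1 + ½·6·1² = -4 cm; v ends -1 cm/s.
x(6) = 4 + Σ Δx = 0.5 cm.

0.5 cm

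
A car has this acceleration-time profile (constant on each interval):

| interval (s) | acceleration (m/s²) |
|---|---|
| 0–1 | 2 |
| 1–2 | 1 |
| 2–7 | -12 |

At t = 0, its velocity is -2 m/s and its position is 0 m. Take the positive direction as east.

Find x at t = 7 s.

On each constant-a segment, Δv = aΔt and Δx = v₀Δt + ½aΔt²; chain segment to segment.
0–1 s: v starts -2 m/s; Δx = -2·1 + ½·2·1² = -1 m; v ends 0 m/s.
1–2 s: v starts 0 m/s; Δx = 0·1 + ½·1·1² = 0.5 m; v ends 1 m/s.
2–7 s: v starts 1 m/s; Δx = 1·5 + ½·-12·5² = -145 m; v ends -59 m/s.
x(7) = 0 + Σ Δx = -145.5 m.

-145.5 m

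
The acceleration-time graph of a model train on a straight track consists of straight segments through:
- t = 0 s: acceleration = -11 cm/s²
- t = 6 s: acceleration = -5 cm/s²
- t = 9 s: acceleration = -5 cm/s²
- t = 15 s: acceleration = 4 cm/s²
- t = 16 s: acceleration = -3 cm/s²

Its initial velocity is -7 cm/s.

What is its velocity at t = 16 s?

-72.5 cm/s

Δv equals the area under the a-t graph; then v = v₀ + Δv.
0–6 s: ½(-11 + -5)(6) = -48 cm/s
6–9 s: -5 × 3 = -15 cm/s
9–15 s: ½(-5 + 4)(6) = -3 cm/s
15–16 s: ½(4 + -3)(1) = 0.5 cm/s
Δv = -65.5 cm/s, so v(16) = -7 + (-65.5) = -72.5 cm/s.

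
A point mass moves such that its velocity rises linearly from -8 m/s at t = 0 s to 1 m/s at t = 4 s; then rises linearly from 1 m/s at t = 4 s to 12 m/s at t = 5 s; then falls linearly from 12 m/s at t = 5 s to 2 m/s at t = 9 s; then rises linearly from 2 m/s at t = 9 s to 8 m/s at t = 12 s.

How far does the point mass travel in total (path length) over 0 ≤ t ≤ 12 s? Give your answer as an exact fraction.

1151/18 m

Total distance travelled is ∫|v| dt — sum the magnitudes of each area piece.
0–4 s: v = 0 at t = 32/9 s; triangle areas 128/9 + 2/9 = 130/9 m
4–5 s: |½(1 + 12)(1)| = 6.5 m
5–9 s: |½(12 + 2)(4)| = 28 m
9–12 s: |½(2 + 8)(3)| = 15 m
Total distance = 1151/18 m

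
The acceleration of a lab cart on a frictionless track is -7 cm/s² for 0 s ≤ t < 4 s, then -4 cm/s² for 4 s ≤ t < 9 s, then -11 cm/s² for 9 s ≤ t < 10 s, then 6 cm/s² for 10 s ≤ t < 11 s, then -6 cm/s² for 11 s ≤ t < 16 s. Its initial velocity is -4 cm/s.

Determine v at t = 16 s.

Δv equals the area under the a-t graph; then v = v₀ + Δv.
0–4 s: -7 × 4 = -28 cm/s
4–9 s: -4 × 5 = -20 cm/s
9–10 s: -11 × 1 = -11 cm/s
10–11 s: 6 × 1 = 6 cm/s
11–16 s: -6 × 5 = -30 cm/s
Δv = -83 cm/s, so v(16) = -4 + (-83) = -87 cm/s.

-87 cm/s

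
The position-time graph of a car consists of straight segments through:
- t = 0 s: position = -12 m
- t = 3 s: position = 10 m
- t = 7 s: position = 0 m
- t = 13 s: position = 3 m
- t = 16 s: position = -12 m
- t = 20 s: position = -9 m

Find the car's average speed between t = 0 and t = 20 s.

2.65 m/s

Average speed = (total path length)/(elapsed time); on a piecewise-linear x-t graph the path length is Σ|Δx|.
0–3 s: |Δx| = |10 − -12| = 22 m
3–7 s: |Δx| = |0 − 10| = 10 m
7–13 s: |Δx| = |3 − 0| = 3 m
13–16 s: |Δx| = |-12 − 3| = 15 m
16–20 s: |Δx| = |-9 − -12| = 3 m
Total path = 53 m; average speed = 53/20 = 2.65 m/s.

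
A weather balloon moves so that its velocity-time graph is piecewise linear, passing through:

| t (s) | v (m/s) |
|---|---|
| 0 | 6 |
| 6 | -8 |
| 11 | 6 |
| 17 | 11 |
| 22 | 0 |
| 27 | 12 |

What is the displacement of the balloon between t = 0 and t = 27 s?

Net displacement equals the area under the velocity-time graph (areas below the axis count negative).
0–6 s: ½(6 + -8)(6) = -6 m
6–11 s: ½(-8 + 6)(5) = -5 m
11–17 s: ½(6 + 11)(6) = 51 m
17–22 s: ½(11 + 0)(5) = 27.5 m
22–27 s: ½(0 + 12)(5) = 30 m
Net displacement = 97.5 m

97.5 m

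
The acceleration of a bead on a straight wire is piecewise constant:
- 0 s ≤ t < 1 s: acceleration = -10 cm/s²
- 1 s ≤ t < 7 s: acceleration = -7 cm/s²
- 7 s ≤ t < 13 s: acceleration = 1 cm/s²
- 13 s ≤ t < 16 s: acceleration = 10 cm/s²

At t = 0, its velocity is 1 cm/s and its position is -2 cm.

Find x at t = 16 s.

On each constant-a segment, Δv = aΔt and Δx = v₀Δt + ½aΔt²; chain segment to segment.
0–1 s: v starts 1 cm/s; Δx = 1·1 + ½·-10·1² = -4 cm; v ends -9 cm/s.
1–7 s: v starts -9 cm/s; Δx = -9·6 + ½·-7·6² = -180 cm; v ends -51 cm/s.
7–13 s: v starts -51 cm/s; Δx = -51·6 + ½·1·6² = -288 cm; v ends -45 cm/s.
13–16 s: v starts -45 cm/s; Δx = -45·3 + ½·10·3² = -90 cm; v ends -15 cm/s.
x(16) = -2 + Σ Δx = -564 cm.

-564 cm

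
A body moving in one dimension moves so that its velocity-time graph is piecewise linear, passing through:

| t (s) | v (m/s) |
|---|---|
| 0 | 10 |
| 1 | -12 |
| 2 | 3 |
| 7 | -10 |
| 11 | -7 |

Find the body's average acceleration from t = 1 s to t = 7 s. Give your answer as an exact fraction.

1/3 m/s²

Average acceleration = Δv/Δt = (-10 − -12)/(7 − 1) = 1/3 m/s².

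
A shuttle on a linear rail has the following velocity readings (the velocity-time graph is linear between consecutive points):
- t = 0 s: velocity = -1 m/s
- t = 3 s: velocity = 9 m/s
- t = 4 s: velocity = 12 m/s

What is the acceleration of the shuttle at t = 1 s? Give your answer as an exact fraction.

Acceleration is the slope of the v-t graph on 0–3 s: (9 − -1)/(3 − 0) = 10/3 m/s².

10/3 m/s²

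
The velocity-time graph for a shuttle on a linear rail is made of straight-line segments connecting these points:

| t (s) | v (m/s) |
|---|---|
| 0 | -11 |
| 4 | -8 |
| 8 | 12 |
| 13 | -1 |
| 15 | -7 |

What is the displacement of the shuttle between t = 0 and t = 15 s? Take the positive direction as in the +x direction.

Displacement is the signed area under the v-t curve.
0–4 s: ½(-11 + -8)(4) = -38 m
4–8 s: ½(-8 + 12)(4) = 8 m
8–13 s: ½(12 + -1)(5) = 27.5 m
13–15 s: ½(-1 + -7)(2) = -8 m
Net displacement = -10.5 m

-10.5 m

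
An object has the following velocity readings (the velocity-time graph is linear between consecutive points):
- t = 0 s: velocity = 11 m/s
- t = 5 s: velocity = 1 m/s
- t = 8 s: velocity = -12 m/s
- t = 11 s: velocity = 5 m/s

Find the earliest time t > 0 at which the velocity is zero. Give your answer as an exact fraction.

v changes sign on 5–8 s (from 1 to -12); the graph is linear there, so v = 0 at t = 5 + (-1)·(8 − 5)/(-12 − 1) = 68/13 s.

t = 68/13 s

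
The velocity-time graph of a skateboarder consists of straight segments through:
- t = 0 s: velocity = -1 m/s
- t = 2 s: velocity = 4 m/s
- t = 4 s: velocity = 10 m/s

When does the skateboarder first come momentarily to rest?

t = 0.4 s

v changes sign on 0–2 s (from -1 to 4); the graph is linear there, so v = 0 at t = 0 + (1)·(2 − 0)/(4 − -1) = 0.4 s.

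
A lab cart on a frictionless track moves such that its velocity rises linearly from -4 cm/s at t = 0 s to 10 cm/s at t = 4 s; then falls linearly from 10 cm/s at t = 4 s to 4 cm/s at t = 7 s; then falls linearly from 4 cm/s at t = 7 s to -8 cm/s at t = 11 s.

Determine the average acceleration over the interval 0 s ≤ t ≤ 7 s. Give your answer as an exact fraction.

8/7 cm/s²

Average acceleration = Δv/Δt = (4 − -4)/(7 − 0) = 8/7 cm/s².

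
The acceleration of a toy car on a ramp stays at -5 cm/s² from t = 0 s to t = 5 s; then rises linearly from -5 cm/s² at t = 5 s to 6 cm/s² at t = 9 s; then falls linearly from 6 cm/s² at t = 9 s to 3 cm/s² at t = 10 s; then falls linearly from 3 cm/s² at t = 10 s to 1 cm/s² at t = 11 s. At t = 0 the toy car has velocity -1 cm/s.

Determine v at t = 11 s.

Δv equals the area under the a-t graph; then v = v₀ + Δv.
0–5 s: -5 × 5 = -25 cm/s
5–9 s: ½(-5 + 6)(4) = 2 cm/s
9–10 s: ½(6 + 3)(1) = 4.5 cm/s
10–11 s: ½(3 + 1)(1) = 2 cm/s
Δv = -16.5 cm/s, so v(11) = -1 + (-16.5) = -17.5 cm/s.

-17.5 cm/s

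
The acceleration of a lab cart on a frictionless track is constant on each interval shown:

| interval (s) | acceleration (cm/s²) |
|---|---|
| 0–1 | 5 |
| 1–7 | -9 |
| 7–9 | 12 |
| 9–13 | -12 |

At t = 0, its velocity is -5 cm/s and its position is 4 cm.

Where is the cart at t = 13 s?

-460.5 cm

On each constant-a segment, Δv = aΔt and Δx = v₀Δt + ½aΔt²; chain segment to segment.
0–1 s: v starts -5 cm/s; Δx = -5·1 + ½·5·1² = -2.5 cm; v ends 0 cm/s.
1–7 s: v starts 0 cm/s; Δx = 0·6 + ½·-9·6² = -162 cm; v ends -54 cm/s.
7–9 s: v starts -54 cm/s; Δx = -54·2 + ½·12·2² = -84 cm; v ends -30 cm/s.
9–13 s: v starts -30 cm/s; Δx = -30·4 + ½·-12·4² = -216 cm; v ends -78 cm/s.
x(13) = 4 + Σ Δx = -460.5 cm.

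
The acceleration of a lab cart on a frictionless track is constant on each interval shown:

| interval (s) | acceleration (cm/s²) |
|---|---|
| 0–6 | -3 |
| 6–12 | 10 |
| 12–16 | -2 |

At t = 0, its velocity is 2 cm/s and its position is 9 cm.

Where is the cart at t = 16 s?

On each constant-a segment, Δv = aΔt and Δx = v₀Δt + ½aΔt²; chain segment to segment.
0–6 s: v starts 2 cm/s; Δx = 2·6 + ½·-3·6² = -42 cm; v ends -16 cm/s.
6–12 s: v starts -16 cm/s; Δx = -16·6 + ½·10·6² = 84 cm; v ends 44 cm/s.
12–16 s: v starts 44 cm/s; Δx = 44·4 + ½·-2·4² = 160 cm; v ends 36 cm/s.
x(16) = 9 + Σ Δx = 211 cm.

211 cm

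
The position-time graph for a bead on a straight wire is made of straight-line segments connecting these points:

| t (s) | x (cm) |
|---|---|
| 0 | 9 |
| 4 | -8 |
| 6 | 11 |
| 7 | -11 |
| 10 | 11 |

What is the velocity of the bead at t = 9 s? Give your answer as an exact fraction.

22/3 cm/s

Velocity is the slope of the x-t graph on 7–10 s: (11 − -11)/(10 − 7) = 22/3 cm/s.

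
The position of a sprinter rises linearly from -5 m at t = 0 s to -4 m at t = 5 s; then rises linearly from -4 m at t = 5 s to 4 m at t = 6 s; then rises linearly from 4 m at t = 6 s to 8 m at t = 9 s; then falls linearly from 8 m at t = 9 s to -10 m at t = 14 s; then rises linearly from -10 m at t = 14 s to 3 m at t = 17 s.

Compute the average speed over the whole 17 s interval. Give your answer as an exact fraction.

44/17 m/s

Average speed = (total path length)/(elapsed time); on a piecewise-linear x-t graph the path length is Σ|Δx|.
0–5 s: |Δx| = |-4 − -5| = 1 m
5–6 s: |Δx| = |4 − -4| = 8 m
6–9 s: |Δx| = |8 − 4| = 4 m
9–14 s: |Δx| = |-10 − 8| = 18 m
14–17 s: |Δx| = |3 − -10| = 13 m
Total path = 44 m; average speed = 44/17 = 44/17 m/s.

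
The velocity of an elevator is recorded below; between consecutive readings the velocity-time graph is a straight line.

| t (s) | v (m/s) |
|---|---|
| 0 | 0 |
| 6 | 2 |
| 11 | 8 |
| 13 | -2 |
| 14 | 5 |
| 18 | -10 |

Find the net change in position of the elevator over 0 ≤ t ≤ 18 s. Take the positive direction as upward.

28.5 m

Displacement is the signed area under the v-t curve.
0–6 s: ½(0 + 2)(6) = 6 m
6–11 s: ½(2 + 8)(5) = 25 m
11–13 s: ½(8 + -2)(2) = 6 m
13–14 s: ½(-2 + 5)(1) = 1.5 m
14–18 s: ½(5 + -10)(4) = -10 m
Net displacement = 28.5 m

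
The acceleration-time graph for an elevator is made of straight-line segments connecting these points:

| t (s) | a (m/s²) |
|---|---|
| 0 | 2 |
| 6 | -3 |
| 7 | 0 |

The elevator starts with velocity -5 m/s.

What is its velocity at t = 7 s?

-9.5 m/s

Δv equals the area under the a-t graph; then v = v₀ + Δv.
0–6 s: ½(2 + -3)(6) = -3 m/s
6–7 s: ½(-3 + 0)(1) = -1.5 m/s
Δv = -4.5 m/s, so v(7) = -5 + (-4.5) = -9.5 m/s.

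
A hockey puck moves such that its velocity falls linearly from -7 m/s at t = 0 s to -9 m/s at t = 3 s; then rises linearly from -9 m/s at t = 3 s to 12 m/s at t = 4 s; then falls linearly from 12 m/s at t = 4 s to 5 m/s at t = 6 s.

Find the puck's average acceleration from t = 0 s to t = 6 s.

Average acceleration = Δv/Δt = (5 − -7)/(6 − 0) = 2 m/s².

2 m/s²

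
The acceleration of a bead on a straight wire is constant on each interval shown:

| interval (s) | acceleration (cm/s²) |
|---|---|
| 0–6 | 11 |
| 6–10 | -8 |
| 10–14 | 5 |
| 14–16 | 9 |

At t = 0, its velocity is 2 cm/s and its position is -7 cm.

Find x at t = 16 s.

725 cm

On each constant-a segment, Δv = aΔt and Δx = v₀Δt + ½aΔt²; chain segment to segment.
0–6 s: v starts 2 cm/s; Δx = 2·6 + ½·11·6² = 210 cm; v ends 68 cm/s.
6–10 s: v starts 68 cm/s; Δx = 68·4 + ½·-8·4² = 208 cm; v ends 36 cm/s.
10–14 s: v starts 36 cm/s; Δx = 36·4 + ½·5·4² = 184 cm; v ends 56 cm/s.
14–16 s: v starts 56 cm/s; Δx = 56·2 + ½·9·2² = 130 cm; v ends 74 cm/s.
x(16) = -7 + Σ Δx = 725 cm.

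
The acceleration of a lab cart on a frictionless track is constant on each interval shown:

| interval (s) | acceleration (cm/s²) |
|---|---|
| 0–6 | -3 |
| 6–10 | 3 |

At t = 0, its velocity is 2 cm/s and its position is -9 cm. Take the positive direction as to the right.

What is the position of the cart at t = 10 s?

-91 cm

On each constant-a segment, Δv = aΔt and Δx = v₀Δt + ½aΔt²; chain segment to segment.
0–6 s: v starts 2 cm/s; Δx = 2·6 + ½·-3·6² = -42 cm; v ends -16 cm/s.
6–10 s: v starts -16 cm/s; Δx = -16·4 + ½·3·4² = -40 cm; v ends -4 cm/s.
x(10) = -9 + Σ Δx = -91 cm.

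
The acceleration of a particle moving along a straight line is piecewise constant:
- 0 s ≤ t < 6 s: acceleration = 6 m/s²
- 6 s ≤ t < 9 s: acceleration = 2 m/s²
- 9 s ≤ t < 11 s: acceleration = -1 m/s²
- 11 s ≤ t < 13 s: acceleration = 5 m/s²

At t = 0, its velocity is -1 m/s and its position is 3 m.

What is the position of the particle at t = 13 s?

On each constant-a segment, Δv = aΔt and Δx = v₀Δt + ½aΔt²; chain segment to segment.
0–6 s: v starts -1 m/s; Δx = -1·6 + ½·6·6² = 102 m; v ends 35 m/s.
6–9 s: v starts 35 m/s; Δx = 35·3 + ½·2·3² = 114 m; v ends 41 m/s.
9–11 s: v starts 41 m/s; Δx = 41·2 + ½·-1·2² = 80 m; v ends 39 m/s.
11–13 s: v starts 39 m/s; Δx = 39·2 + ½·5·2² = 88 m; v ends 49 m/s.
x(13) = 3 + Σ Δx = 387 m.

387 m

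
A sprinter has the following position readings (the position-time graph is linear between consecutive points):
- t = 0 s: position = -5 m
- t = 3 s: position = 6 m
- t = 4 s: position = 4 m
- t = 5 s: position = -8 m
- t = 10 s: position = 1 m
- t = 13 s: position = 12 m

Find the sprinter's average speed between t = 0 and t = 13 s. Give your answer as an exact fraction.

45/13 m/s

Average speed = (total path length)/(elapsed time); on a piecewise-linear x-t graph the path length is Σ|Δx|.
0–3 s: |Δx| = |6 − -5| = 11 m
3–4 s: |Δx| = |4 − 6| = 2 m
4–5 s: |Δx| = |-8 − 4| = 12 m
5–10 s: |Δx| = |1 − -8| = 9 m
10–13 s: |Δx| = |12 − 1| = 11 m
Total path = 45 m; average speed = 45/13 = 45/13 m/s.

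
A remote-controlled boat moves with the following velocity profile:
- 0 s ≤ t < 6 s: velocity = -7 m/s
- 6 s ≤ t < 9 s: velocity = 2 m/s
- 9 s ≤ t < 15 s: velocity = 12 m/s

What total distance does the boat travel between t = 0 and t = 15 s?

120 m

Total distance travelled is ∫|v| dt — sum the magnitudes of each area piece.
0–6 s: |-7| × 6 = 42 m
6–9 s: |2| × 3 = 6 m
9–15 s: |12| × 6 = 72 m
Total distance = 120 m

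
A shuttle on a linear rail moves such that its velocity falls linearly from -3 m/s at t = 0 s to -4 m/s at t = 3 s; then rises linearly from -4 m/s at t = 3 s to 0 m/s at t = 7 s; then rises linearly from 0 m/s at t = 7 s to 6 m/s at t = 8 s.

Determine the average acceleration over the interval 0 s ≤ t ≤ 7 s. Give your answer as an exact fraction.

3/7 m/s²

Average acceleration = Δv/Δt = (0 − -3)/(7 − 0) = 3/7 m/s².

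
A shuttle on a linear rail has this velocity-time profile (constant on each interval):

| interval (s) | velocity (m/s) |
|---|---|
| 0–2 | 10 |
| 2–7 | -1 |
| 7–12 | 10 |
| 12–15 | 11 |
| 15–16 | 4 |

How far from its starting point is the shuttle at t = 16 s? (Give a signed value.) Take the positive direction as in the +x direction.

Displacement is the signed area under the v-t curve.
0–2 s: 10 × 2 = 20 m
2–7 s: -1 × 5 = -5 m
7–12 s: 10 × 5 = 50 m
12–15 s: 11 × 3 = 33 m
15–16 s: 4 × 1 = 4 m
Net displacement = 102 m

102 m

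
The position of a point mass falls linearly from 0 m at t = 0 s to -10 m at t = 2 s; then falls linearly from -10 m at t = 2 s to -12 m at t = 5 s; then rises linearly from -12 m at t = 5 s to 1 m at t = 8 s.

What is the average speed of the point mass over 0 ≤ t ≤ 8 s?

3.125 m/s

Average speed = (total path length)/(elapsed time); on a piecewise-linear x-t graph the path length is Σ|Δx|.
0–2 s: |Δx| = |-10 − 0| = 10 m
2–5 s: |Δx| = |-12 − -10| = 2 m
5–8 s: |Δx| = |1 − -12| = 13 m
Total path = 25 m; average speed = 25/8 = 3.125 m/s.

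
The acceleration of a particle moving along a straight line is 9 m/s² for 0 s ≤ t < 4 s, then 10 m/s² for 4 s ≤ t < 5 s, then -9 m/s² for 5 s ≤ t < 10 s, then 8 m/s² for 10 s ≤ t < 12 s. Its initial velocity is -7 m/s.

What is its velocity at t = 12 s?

Δv equals the area under the a-t graph; then v = v₀ + Δv.
0–4 s: 9 × 4 = 36 m/s
4–5 s: 10 × 1 = 10 m/s
5–10 s: -9 × 5 = -45 m/s
10–12 s: 8 × 2 = 16 m/s
Δv = 17 m/s, so v(12) = -7 + (17) = 10 m/s.

10 m/s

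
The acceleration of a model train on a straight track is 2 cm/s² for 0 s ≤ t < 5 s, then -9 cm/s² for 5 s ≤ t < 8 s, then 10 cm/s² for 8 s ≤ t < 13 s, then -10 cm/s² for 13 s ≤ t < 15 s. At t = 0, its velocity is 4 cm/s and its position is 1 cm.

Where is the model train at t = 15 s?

On each constant-a segment, Δv = aΔt and Δx = v₀Δt + ½aΔt²; chain segment to segment.
0–5 s: v starts 4 cm/s; Δx = 4·5 + ½·2·5² = 45 cm; v ends 14 cm/s.
5–8 s: v starts 14 cm/s; Δx = 14·3 + ½·-9·3² = 1.5 cm; v ends -13 cm/s.
8–13 s: v starts -13 cm/s; Δx = -13·5 + ½·10·5² = 60 cm; v ends 37 cm/s.
13–15 s: v starts 37 cm/s; Δx = 37·2 + ½·-10·2² = 54 cm; v ends 17 cm/s.
x(15) = 1 + Σ Δx = 161.5 cm.

161.5 cm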